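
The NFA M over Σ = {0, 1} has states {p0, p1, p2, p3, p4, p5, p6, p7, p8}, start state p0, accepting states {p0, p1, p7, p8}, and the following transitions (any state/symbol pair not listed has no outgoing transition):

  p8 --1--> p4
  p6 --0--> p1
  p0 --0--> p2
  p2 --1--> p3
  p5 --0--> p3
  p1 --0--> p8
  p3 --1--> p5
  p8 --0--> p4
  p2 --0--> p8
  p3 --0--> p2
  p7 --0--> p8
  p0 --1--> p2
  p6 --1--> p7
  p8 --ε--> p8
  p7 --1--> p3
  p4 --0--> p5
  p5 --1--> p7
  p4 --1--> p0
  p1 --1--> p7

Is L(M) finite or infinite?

State p0 is reachable from the start and can reach an accepting state, and it lies on the cycle p0 → p2 → p8 → p4 → p0.
Traversing that cycle any number of times yields accepted strings of unbounded length, so the language is infinite.

infinite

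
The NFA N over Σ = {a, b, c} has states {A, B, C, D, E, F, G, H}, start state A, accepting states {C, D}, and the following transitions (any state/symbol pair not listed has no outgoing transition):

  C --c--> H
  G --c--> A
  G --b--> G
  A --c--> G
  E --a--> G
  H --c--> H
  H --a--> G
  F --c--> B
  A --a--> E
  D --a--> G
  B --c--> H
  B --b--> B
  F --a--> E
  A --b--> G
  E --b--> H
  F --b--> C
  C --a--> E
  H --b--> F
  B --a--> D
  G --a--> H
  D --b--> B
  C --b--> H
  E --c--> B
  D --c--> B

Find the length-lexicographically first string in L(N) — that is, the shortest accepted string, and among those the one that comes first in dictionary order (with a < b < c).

A breadth-first search from A reaches an accepting state first via the path A → E → B → D on input aca.
No string of length < 3 is accepted (BFS exhausts all shorter strings without reaching an accepting state), and aca is the lexicographically least accepting string of length 3.

aca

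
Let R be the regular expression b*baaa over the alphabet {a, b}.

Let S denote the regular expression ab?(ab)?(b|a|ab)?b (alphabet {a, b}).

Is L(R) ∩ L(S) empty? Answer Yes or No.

Yes

Converting the expression R to a DFA (subset construction, then merging equivalent states) gives the minimal DFA with states {r0, r1, r2, r3, r4, r5}, start state r0, accepting states {r5} and transitions r0: a→r1, b→r2; r1: a→r1, b→r1; r2: a→r3, b→r2; r3: a→r4, b→r1; r4: a→r5, b→r1; r5: a→r1, b→r1.
Converting the expression S to a DFA (subset construction, then merging equivalent states) gives the minimal DFA with states {s0, s1, s2, s3, s4, s5, s6, s7, s8}, start state s0, accepting states {s4, s5, s6, s8} and transitions s0: a→s1, b→s2; s1: a→s3, b→s4; s2: a→s2, b→s2; s3: a→s2, b→s5; s4: a→s3, b→s6; s5: a→s7, b→s6; s6: a→s2, b→s8; s7: a→s2, b→s6; s8: a→s2, b→s2.
Exploring the product automaton R × S from the start pair (r0, s0), following both machines on each input symbol, reaches 13 state pairs: (r0, s0), (r1, s1), (r2, s2), (r1, s3), (r1, s4), (r3, s2), (r1, s2), (r1, s5), (r1, s6), (r4, s2), (r1, s7), (r1, s8), (r5, s2).
R accepts in {r5} and S accepts in {s4, s5, s6, s8}; no reachable pair has both components accepting, so no string drives both machines to acceptance simultaneously and L(R) ∩ L(S) = ∅.
So no string is accepted by both, and the intersection is empty.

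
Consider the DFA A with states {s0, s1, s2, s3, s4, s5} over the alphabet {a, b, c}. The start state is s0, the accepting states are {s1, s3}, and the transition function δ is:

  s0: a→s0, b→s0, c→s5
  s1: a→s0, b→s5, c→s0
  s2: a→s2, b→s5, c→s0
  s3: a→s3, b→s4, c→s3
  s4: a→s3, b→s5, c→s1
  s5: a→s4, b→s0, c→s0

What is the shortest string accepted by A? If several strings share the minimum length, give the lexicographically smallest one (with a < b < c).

A breadth-first search from s0 reaches an accepting state first via the path s0 → s5 → s4 → s3 on input caa.
No string of length < 3 is accepted (BFS exhausts all shorter strings without reaching an accepting state), and caa is the lexicographically least accepting string of length 3.

caa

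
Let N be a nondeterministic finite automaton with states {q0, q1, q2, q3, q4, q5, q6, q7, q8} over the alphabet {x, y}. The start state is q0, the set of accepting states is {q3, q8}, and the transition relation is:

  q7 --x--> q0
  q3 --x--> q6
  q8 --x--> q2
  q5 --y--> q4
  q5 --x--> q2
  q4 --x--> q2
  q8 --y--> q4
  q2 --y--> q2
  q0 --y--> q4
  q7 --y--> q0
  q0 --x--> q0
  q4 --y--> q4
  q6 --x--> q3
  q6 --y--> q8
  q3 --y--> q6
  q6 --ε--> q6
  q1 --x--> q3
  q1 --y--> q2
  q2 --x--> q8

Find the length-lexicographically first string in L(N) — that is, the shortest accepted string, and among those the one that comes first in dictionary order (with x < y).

yxx

A breadth-first search from q0 reaches an accepting state first via the path q0 → q4 → q2 → q8 on input yxx.
No string of length < 3 is accepted (BFS exhausts all shorter strings without reaching an accepting state), and yxx is the lexicographically least accepting string of length 3.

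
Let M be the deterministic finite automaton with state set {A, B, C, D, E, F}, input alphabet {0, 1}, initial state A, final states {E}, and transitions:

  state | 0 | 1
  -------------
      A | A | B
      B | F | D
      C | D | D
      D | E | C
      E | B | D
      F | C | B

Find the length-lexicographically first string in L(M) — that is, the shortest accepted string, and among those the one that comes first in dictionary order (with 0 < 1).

A breadth-first search from A reaches an accepting state first via the path A → B → D → E on input 110.
No string of length < 3 is accepted (BFS exhausts all shorter strings without reaching an accepting state), and 110 is the lexicographically least accepting string of length 3.

110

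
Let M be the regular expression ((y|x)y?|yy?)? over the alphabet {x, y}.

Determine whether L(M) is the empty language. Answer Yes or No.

The empty string ε matches the expression, so it belongs to L(M).
Since L(M) contains at least one string, it is not empty.

No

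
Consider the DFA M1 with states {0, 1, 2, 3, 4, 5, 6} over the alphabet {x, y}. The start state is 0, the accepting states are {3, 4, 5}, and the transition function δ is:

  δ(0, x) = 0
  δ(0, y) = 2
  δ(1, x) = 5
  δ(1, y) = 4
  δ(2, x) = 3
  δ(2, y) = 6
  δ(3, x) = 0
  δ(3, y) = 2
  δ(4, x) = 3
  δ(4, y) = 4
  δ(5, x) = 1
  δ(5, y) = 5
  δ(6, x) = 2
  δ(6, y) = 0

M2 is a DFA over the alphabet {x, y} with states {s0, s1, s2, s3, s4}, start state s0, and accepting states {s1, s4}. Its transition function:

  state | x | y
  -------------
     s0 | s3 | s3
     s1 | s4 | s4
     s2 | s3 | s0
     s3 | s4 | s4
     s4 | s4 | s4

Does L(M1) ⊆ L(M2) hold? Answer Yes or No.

Exploring the product automaton M1 × M2 from the start pair (0, s0), following both machines on each input symbol, reaches 7 state pairs: (0, s0), (0, s3), (2, s3), (0, s4), (2, s4), (3, s4), (6, s4).
M1 accepts in {3, 4, 5} and M2 accepts in {s1, s4}. The reachable pairs whose M1-component is accepting are (3, s4); in each of them the M2-component is accepting too, so the product for L(M1) \ L(M2) (M1-component accepting, M2-component rejecting) has no reachable accepting pair and the difference is empty.
Hence every string in L(M1) is also in L(M2).

Yes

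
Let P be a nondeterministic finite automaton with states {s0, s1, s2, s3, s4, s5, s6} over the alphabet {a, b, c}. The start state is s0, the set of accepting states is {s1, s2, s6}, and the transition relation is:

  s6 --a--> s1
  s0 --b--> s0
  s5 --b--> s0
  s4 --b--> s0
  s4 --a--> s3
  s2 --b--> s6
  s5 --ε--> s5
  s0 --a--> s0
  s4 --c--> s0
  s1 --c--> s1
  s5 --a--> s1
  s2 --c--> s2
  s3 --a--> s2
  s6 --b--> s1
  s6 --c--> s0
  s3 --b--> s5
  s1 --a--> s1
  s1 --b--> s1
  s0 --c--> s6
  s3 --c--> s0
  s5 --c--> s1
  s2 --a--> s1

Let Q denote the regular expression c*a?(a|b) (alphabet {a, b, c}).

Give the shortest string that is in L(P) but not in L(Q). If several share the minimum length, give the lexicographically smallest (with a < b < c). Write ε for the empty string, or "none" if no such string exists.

c

The string c is accepted by P but not by Q.
No shorter string lies in the difference, and c is the lexicographically first length-1 string in L(P) \ L(Q).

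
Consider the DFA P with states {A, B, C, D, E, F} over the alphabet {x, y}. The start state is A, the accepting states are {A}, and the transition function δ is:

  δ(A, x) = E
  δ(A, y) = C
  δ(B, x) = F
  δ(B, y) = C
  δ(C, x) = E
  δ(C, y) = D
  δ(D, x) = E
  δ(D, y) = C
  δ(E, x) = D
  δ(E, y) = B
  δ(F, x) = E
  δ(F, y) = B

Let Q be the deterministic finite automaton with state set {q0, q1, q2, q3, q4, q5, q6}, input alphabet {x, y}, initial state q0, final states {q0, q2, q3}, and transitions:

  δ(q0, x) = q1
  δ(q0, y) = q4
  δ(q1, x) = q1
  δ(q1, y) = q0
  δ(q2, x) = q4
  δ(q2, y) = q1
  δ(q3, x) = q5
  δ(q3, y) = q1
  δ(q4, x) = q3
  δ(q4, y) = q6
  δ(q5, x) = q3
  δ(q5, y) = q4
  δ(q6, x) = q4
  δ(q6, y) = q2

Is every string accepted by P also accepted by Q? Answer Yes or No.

Exploring the product automaton P × Q from the start pair (A, q0), following both machines on each input symbol, reaches 24 state pairs: (A, q0), (E, q1), (C, q4), (D, q1), (B, q0), (E, q3), (D, q6), (C, q0), (F, q1), (D, q5), (B, q1), (E, q4), (C, q2), (D, q4), (D, q3), (B, q6), (C, q6), (E, q5), (C, q1), (F, q4), (D, q2), (B, q4), (D, q0), (F, q3).
P accepts in {A} and Q accepts in {q0, q2, q3}. The reachable pairs whose P-component is accepting are (A, q0); in each of them the Q-component is accepting too, so the product for L(P) \ L(Q) (P-component accepting, Q-component rejecting) has no reachable accepting pair and the difference is empty.
Hence every string in L(P) is also in L(Q).

Yes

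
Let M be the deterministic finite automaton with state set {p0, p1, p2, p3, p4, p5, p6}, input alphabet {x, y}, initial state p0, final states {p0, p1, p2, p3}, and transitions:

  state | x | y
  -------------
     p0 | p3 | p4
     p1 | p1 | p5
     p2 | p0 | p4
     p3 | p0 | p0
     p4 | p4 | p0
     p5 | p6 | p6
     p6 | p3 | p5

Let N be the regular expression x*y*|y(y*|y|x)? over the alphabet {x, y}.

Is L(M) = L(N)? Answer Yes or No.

The string xyx is accepted by M but rejected by N.
So L(M) ≠ L(N).

No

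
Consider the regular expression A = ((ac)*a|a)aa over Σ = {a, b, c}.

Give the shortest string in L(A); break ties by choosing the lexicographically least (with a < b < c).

aaa

By inspection of the expression, no string of length less than 3 matches, and aaa is the lexicographically first match of length 3.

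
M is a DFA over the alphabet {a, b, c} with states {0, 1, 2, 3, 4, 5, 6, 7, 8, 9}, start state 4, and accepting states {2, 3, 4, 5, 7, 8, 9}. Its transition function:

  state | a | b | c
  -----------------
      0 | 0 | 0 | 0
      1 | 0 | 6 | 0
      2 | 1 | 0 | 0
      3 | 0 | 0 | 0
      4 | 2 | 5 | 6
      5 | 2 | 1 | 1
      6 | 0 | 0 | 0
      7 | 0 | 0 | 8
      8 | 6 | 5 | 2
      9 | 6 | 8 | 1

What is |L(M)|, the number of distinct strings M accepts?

The useful subgraph on states {2, 4, 5} is acyclic, so L(M) is finite; the longest accepting path visits 3 useful states, giving maximum string length 2.
Counting accepting paths from 4 by length: 1 of length 0, 2 of length 1, 1 of length 2. Total 4.

4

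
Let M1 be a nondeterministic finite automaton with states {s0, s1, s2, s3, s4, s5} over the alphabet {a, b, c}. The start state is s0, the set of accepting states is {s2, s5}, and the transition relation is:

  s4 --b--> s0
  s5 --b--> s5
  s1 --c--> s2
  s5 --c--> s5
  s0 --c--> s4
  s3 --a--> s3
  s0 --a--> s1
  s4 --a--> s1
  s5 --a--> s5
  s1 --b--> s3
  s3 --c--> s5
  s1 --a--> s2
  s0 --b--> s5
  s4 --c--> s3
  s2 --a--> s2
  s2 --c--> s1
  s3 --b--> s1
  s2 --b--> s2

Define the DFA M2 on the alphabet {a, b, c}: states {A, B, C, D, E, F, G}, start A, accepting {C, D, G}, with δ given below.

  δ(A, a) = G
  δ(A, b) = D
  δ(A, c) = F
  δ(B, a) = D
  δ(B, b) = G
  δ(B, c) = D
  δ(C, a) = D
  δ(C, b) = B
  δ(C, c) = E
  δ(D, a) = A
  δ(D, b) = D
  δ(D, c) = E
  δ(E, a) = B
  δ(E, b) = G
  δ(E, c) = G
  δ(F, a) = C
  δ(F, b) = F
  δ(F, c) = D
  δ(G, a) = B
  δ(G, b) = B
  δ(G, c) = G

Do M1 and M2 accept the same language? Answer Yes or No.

The string aa is accepted by M1 but rejected by M2.
So L(M1) ≠ L(M2).

No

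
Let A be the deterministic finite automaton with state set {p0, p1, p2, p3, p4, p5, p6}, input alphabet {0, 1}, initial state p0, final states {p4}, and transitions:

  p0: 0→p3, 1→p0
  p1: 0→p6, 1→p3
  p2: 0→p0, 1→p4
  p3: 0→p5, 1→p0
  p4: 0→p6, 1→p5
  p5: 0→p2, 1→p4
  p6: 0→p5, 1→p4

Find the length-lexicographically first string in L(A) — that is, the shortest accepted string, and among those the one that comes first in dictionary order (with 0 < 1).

001

A breadth-first search from p0 reaches an accepting state first via the path p0 → p3 → p5 → p4 on input 001.
No string of length < 3 is accepted (BFS exhausts all shorter strings without reaching an accepting state), and 001 is the lexicographically least accepting string of length 3.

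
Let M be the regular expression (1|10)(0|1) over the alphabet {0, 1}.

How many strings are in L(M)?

4

The expression has no Kleene star, so L(M) is finite. Expanding the alternatives gives {10, 11, 100, 101}.
That is 2 of length 2, 2 of length 3: 4 strings in all.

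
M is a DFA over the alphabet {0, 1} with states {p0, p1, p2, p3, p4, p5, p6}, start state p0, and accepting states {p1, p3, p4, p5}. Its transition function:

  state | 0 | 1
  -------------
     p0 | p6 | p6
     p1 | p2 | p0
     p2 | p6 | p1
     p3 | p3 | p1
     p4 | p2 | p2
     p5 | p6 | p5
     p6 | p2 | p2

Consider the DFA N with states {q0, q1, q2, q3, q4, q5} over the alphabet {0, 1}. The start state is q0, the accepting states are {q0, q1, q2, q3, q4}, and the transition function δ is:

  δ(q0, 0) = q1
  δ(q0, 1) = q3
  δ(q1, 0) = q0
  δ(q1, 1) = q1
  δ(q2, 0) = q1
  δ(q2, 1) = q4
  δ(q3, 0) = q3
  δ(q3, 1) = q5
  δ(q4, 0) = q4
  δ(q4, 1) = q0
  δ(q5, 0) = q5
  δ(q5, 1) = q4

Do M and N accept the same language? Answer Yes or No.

The string 101 is accepted by M but rejected by N.
So L(M) ≠ L(N).

No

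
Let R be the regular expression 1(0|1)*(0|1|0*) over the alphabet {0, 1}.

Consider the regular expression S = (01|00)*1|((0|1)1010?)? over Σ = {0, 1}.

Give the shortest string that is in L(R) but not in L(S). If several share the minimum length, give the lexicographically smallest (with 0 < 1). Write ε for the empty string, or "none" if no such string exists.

10

The string 10 is accepted by R but not by S.
No shorter string lies in the difference, and 10 is the lexicographically first length-2 string in L(R) \ L(S).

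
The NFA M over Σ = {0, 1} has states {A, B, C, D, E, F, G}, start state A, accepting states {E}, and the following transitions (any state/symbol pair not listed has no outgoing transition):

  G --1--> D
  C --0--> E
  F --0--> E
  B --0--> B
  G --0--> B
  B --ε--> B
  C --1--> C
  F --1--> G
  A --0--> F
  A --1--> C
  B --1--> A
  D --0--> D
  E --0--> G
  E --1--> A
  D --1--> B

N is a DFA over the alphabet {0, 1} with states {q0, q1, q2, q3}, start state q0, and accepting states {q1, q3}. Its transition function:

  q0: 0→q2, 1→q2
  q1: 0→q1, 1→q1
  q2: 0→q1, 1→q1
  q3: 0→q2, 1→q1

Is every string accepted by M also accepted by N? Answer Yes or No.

Exploring the product automaton M × N from the start pair (A, q0), following both machines on each input symbol, reaches 10 state pairs: (A, q0), (F, q2), (C, q2), (E, q1), (G, q1), (C, q1), (A, q1), (B, q1), (D, q1), (F, q1).
M accepts in {E} and N accepts in {q1, q3}. The reachable pairs whose M-component is accepting are (E, q1); in each of them the N-component is accepting too, so the product for L(M) \ L(N) (M-component accepting, N-component rejecting) has no reachable accepting pair and the difference is empty.
Hence every string in L(M) is also in L(N).

Yes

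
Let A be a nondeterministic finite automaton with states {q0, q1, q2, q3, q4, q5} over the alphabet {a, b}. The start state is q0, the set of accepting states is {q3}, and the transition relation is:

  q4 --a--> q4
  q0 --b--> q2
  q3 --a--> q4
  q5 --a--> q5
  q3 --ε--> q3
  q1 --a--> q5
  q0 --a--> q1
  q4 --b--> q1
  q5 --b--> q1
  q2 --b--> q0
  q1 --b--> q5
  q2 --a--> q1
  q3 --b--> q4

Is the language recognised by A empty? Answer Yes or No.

The states reachable from the start state are {q0, q1, q2, q5}.
None of the accepting states {q3} is reachable, so no string is accepted and L(A) = ∅.

Yes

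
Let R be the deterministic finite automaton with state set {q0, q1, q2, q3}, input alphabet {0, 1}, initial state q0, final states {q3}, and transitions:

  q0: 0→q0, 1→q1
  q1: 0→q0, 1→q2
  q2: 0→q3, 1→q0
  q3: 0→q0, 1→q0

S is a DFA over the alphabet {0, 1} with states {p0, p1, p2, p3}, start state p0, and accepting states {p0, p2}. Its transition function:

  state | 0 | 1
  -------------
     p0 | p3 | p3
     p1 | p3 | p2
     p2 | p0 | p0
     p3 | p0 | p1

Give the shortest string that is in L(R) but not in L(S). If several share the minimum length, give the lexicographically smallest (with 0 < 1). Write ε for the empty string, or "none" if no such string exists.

The string 110 is accepted by R but not by S.
No shorter string lies in the difference, and 110 is the lexicographically first length-3 string in L(R) \ L(S).

110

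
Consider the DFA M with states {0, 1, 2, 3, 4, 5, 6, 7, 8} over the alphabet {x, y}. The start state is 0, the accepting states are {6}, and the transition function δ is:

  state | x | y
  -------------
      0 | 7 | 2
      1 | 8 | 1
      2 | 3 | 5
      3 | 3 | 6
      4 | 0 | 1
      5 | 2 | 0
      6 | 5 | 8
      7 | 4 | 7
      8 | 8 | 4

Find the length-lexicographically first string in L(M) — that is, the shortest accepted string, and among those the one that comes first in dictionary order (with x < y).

yxy

A breadth-first search from 0 reaches an accepting state first via the path 0 → 2 → 3 → 6 on input yxy.
No string of length < 3 is accepted (BFS exhausts all shorter strings without reaching an accepting state), and yxy is the lexicographically least accepting string of length 3.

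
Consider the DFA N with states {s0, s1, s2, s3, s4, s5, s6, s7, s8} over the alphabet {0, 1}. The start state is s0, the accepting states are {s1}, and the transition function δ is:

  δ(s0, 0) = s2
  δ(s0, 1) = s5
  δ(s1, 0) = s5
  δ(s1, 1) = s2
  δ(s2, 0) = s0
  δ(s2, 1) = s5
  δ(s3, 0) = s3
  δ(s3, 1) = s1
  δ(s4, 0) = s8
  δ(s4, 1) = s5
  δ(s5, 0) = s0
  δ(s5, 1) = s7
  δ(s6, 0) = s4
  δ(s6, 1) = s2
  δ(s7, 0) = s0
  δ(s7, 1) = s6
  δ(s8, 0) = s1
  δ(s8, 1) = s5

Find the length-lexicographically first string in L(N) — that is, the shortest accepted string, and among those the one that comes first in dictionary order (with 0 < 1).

A breadth-first search from s0 reaches an accepting state first via the path s0 → s5 → s7 → s6 → s4 → s8 → s1 on input 111000.
No string of length < 6 is accepted (BFS exhausts all shorter strings without reaching an accepting state), and 111000 is the lexicographically least accepting string of length 6.

111000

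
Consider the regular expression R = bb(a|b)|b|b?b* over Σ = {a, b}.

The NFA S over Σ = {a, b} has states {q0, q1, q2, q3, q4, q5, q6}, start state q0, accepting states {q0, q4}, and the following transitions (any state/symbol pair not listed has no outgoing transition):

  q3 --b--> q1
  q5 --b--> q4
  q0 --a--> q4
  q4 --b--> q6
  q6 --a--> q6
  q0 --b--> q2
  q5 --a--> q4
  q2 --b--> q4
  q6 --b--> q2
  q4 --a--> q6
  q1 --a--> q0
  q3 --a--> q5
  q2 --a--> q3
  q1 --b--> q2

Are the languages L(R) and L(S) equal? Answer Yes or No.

No

The string b is accepted by R but rejected by S.
So L(R) ≠ L(S).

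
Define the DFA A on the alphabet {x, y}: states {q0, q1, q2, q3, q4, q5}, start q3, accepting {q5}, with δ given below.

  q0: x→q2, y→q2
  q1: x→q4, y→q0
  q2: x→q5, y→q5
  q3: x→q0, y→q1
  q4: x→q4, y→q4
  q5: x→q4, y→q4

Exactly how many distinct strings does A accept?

The useful subgraph on states {q0, q1, q2, q3, q5} is acyclic, so L(A) is finite; the longest accepting path visits 5 useful states, giving maximum string length 4.
Counting accepting paths from q3 by length: 4 of length 3, 4 of length 4. Total 8.

8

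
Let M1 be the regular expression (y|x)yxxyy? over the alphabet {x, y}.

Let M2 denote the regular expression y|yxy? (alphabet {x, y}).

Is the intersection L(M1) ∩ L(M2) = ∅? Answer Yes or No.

Yes

Converting the expression M1 to a DFA (subset construction, then merging equivalent states) gives the minimal DFA with states {r0, r1, r2, r3, r4, r5, r6, r7}, start state r0, accepting states {r6, r7} and transitions r0: x→r1, y→r1; r1: x→r2, y→r3; r2: x→r2, y→r2; r3: x→r4, y→r2; r4: x→r5, y→r2; r5: x→r2, y→r6; r6: x→r2, y→r7; r7: x→r2, y→r2.
Converting the expression M2 to a DFA (subset construction, then merging equivalent states) gives the minimal DFA with states {t0, t1, t2, t3, t4}, start state t0, accepting states {t2, t3, t4} and transitions t0: x→t1, y→t2; t1: x→t1, y→t1; t2: x→t3, y→t1; t3: x→t1, y→t4; t4: x→t1, y→t1.
Exploring the product automaton M1 × M2 from the start pair (r0, t0), following both machines on each input symbol, reaches 11 state pairs: (r0, t0), (r1, t1), (r1, t2), (r2, t1), (r3, t1), (r2, t3), (r4, t1), (r2, t4), (r5, t1), (r6, t1), (r7, t1).
M1 accepts in {r6, r7} and M2 accepts in {t2, t3, t4}; no reachable pair has both components accepting, so no string drives both machines to acceptance simultaneously and L(M1) ∩ L(M2) = ∅.
So no string is accepted by both, and the intersection is empty.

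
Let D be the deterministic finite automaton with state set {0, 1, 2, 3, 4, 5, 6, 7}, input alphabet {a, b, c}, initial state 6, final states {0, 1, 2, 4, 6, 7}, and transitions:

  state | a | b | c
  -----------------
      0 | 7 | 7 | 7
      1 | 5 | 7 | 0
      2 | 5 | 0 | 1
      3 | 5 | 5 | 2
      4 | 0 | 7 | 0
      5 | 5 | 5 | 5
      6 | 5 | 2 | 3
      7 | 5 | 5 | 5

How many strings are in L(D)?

The useful subgraph on states {0, 1, 2, 3, 6, 7} is acyclic, so L(D) is finite; the longest accepting path visits 6 useful states, giving maximum string length 5.
Counting accepting paths from 6 by length: 1 of length 0, 1 of length 1, 3 of length 2, 7 of length 3, 8 of length 4, 3 of length 5. Total 23.

23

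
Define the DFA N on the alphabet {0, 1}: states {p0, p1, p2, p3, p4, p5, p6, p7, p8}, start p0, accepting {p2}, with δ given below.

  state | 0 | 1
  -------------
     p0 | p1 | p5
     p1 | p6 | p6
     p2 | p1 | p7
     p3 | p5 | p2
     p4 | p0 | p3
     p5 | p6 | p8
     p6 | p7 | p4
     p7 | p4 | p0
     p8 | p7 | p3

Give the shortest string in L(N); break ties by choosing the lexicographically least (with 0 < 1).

1111

A breadth-first search from p0 reaches an accepting state first via the path p0 → p5 → p8 → p3 → p2 on input 1111.
No string of length < 4 is accepted (BFS exhausts all shorter strings without reaching an accepting state), and 1111 is the lexicographically least accepting string of length 4.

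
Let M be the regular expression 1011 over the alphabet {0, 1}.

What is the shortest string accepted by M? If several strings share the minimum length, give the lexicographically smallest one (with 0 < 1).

1011

By inspection of the expression, no string of length less than 4 matches, and 1011 is the lexicographically first match of length 4.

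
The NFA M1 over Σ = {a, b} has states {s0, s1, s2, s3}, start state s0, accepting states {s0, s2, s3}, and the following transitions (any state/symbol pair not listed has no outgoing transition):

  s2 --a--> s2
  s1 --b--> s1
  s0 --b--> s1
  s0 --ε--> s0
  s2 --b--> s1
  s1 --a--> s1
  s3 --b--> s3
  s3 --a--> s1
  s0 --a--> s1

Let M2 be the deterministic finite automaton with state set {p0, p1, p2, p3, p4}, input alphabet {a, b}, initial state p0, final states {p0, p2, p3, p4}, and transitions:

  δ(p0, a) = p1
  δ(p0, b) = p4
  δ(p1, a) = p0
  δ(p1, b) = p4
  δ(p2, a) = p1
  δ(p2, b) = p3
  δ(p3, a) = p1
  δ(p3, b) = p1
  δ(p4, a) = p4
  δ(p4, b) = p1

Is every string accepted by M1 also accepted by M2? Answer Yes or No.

Yes

Exploring the product automaton M1 × M2 from the start pair (s0, p0), following both machines on each input symbol, reaches 4 state pairs: (s0, p0), (s1, p1), (s1, p4), (s1, p0).
M1 accepts in {s0, s2, s3} and M2 accepts in {p0, p2, p3, p4}. The reachable pairs whose M1-component is accepting are (s0, p0); in each of them the M2-component is accepting too, so the product for L(M1) \ L(M2) (M1-component accepting, M2-component rejecting) has no reachable accepting pair and the difference is empty.
Hence every string in L(M1) is also in L(M2).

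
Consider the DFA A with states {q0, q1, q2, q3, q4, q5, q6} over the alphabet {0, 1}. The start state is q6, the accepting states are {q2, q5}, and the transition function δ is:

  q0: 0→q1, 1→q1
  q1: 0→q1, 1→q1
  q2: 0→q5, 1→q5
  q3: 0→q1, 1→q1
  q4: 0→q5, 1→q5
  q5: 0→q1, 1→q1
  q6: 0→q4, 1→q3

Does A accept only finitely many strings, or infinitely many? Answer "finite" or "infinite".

The useful states (reachable from q6 and able to reach an accepting state) are {q4, q5, q6}.
Restricted to these states the transition graph has no cycle, so every accepting path has bounded length and L is finite.

finite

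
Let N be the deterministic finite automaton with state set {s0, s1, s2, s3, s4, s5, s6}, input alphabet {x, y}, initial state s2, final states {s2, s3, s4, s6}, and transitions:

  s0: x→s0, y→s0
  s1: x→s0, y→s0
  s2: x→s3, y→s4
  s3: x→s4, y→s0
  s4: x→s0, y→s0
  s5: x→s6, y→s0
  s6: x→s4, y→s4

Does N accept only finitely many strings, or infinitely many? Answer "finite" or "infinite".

finite

The useful states (reachable from s2 and able to reach an accepting state) are {s2, s3, s4}.
Restricted to these states the transition graph has no cycle, so every accepting path has bounded length and L is finite.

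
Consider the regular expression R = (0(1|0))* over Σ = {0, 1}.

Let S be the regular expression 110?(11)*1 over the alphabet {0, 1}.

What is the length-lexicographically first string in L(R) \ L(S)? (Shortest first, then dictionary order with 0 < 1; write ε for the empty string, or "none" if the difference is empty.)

The empty string ε is accepted by R but not by S.
Since ε is the unique shortest string, it is the required witness.

ε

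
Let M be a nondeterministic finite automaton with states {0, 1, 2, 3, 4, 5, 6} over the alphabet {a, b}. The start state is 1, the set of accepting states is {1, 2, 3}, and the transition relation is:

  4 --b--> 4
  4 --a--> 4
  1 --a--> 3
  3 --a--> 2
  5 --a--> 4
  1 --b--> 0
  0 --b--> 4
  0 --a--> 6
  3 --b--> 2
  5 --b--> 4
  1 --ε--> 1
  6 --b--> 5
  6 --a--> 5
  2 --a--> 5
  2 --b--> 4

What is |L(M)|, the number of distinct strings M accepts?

4

The useful subgraph on states {1, 2, 3} is acyclic, so L(M) is finite; the longest accepting path visits 3 useful states, giving maximum string length 2.
Counting accepting paths from 1 by length: 1 of length 0, 1 of length 1, 2 of length 2. Total 4.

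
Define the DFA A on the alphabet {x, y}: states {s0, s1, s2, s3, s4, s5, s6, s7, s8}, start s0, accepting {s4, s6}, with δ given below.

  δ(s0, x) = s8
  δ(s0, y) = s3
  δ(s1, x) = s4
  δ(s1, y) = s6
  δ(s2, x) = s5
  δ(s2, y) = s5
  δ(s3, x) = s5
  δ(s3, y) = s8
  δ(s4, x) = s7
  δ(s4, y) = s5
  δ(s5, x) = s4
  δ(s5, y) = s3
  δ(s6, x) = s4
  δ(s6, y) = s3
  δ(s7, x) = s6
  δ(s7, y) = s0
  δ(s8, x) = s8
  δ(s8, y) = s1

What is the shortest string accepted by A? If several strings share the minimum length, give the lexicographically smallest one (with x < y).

A breadth-first search from s0 reaches an accepting state first via the path s0 → s8 → s1 → s4 on input xyx.
No string of length < 3 is accepted (BFS exhausts all shorter strings without reaching an accepting state), and xyx is the lexicographically least accepting string of length 3.

xyx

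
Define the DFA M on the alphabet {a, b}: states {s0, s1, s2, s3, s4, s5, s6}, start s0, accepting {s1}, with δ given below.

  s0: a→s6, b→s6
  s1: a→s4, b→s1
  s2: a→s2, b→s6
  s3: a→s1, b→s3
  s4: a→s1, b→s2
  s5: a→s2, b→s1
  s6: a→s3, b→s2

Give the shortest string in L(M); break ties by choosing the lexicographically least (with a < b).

A breadth-first search from s0 reaches an accepting state first via the path s0 → s6 → s3 → s1 on input aaa.
No string of length < 3 is accepted (BFS exhausts all shorter strings without reaching an accepting state), and aaa is the lexicographically least accepting string of length 3.

aaa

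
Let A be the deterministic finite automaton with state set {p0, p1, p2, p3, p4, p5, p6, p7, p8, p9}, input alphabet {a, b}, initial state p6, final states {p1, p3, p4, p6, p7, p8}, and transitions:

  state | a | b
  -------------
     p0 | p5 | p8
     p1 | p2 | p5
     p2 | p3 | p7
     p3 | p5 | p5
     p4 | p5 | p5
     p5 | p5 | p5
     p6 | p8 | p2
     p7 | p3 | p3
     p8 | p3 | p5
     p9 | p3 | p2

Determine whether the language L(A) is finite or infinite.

finite

The useful states (reachable from p6 and able to reach an accepting state) are {p2, p3, p6, p7, p8}.
Restricted to these states the transition graph has no cycle, so every accepting path has bounded length and L is finite.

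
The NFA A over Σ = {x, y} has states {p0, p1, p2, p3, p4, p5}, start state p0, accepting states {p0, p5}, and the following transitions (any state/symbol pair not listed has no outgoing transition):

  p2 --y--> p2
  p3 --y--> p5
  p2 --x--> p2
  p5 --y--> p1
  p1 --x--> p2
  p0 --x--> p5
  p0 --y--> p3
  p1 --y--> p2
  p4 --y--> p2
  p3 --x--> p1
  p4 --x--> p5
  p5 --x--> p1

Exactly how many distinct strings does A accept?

The useful subgraph on states {p0, p3, p5} is acyclic, so L(A) is finite; the longest accepting path visits 3 useful states, giving maximum string length 2.
Counting accepting paths from p0 by length: 1 of length 0, 1 of length 1, 1 of length 2. Total 3.

3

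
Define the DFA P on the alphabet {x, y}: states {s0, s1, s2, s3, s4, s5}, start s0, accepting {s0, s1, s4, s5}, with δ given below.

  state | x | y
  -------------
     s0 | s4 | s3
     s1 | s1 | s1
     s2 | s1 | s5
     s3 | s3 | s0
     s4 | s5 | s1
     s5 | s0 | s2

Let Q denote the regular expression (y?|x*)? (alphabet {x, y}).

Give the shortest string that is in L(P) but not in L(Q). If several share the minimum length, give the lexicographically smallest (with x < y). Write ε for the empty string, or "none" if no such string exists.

The string xy is accepted by P but not by Q.
No shorter string lies in the difference, and xy is the lexicographically first length-2 string in L(P) \ L(Q).

xy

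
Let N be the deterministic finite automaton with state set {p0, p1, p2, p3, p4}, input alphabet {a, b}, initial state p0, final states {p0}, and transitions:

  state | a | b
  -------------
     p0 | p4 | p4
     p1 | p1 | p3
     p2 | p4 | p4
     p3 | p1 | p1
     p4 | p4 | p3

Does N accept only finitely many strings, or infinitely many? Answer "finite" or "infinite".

The useful states (reachable from p0 and able to reach an accepting state) are {p0}.
Restricted to these states the transition graph has no cycle, so every accepting path has bounded length and L is finite.

finite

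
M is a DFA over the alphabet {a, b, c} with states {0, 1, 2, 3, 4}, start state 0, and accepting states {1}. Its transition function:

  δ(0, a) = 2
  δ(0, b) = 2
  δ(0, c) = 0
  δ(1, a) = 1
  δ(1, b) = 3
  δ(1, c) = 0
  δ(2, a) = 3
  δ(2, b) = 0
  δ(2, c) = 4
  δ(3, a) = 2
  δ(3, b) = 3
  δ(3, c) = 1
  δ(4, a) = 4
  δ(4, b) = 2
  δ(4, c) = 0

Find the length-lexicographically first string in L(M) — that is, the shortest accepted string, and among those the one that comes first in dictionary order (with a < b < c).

A breadth-first search from 0 reaches an accepting state first via the path 0 → 2 → 3 → 1 on input aac.
No string of length < 3 is accepted (BFS exhausts all shorter strings without reaching an accepting state), and aac is the lexicographically least accepting string of length 3.

aac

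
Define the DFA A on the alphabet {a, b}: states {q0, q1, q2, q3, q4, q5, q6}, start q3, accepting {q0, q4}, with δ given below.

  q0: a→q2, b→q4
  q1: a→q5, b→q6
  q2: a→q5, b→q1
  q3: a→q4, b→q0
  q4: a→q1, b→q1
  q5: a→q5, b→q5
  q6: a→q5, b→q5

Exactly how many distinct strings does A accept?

The useful subgraph on states {q0, q3, q4} is acyclic, so L(A) is finite; the longest accepting path visits 3 useful states, giving maximum string length 2.
Counting accepting paths from q3 by length: 2 of length 1, 1 of length 2. Total 3.

3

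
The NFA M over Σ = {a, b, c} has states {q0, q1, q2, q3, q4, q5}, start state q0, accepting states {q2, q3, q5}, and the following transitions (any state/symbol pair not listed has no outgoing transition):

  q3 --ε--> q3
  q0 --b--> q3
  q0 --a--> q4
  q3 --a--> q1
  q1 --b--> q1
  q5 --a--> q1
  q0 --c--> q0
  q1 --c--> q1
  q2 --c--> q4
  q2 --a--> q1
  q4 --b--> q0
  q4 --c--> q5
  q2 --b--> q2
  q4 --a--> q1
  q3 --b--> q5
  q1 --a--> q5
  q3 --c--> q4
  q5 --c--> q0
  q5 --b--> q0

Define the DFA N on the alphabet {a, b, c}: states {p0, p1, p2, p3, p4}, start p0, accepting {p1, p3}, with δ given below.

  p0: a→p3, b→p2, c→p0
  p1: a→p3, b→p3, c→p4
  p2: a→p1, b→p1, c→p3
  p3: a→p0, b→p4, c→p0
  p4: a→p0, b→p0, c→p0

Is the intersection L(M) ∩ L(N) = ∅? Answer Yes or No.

The string bb is accepted by both M and N.
Hence L(M) ∩ L(N) ≠ ∅.

No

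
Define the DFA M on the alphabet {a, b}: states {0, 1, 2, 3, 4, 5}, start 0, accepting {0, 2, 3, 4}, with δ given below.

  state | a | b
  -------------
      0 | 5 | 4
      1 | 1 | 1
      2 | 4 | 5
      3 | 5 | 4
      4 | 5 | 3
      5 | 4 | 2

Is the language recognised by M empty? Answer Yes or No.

No

The empty string ε is accepted: the run 0 ends in the accepting state 0.
Since at least one string is accepted, L(M) is not empty.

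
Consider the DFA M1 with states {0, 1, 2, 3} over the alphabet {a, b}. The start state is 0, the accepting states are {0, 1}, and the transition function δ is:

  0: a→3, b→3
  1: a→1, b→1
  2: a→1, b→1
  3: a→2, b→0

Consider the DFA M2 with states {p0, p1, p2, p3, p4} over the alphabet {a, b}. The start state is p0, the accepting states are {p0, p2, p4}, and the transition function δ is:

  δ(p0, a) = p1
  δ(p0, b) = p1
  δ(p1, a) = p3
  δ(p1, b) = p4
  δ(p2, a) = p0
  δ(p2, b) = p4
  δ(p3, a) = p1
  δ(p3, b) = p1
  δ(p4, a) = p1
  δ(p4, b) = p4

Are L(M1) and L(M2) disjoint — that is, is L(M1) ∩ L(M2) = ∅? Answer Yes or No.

The empty string ε is accepted by both M1 and M2.
Hence L(M1) ∩ L(M2) ≠ ∅.

No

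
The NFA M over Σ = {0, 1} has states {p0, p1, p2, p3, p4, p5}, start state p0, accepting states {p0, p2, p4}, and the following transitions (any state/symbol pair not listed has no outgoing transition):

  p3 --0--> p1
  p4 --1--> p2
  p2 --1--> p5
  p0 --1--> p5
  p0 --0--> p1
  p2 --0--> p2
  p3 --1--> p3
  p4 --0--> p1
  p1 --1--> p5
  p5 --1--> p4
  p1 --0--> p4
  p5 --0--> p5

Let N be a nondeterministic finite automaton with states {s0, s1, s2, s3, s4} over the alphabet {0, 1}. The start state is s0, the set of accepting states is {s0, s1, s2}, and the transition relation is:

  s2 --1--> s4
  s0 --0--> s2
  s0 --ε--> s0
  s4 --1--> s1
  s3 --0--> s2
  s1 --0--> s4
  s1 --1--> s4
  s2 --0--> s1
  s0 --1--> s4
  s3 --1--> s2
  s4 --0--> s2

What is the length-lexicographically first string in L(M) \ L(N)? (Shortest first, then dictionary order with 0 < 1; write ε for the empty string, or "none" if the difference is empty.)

The string 001 is accepted by M but not by N.
No shorter string lies in the difference, and 001 is the lexicographically first length-3 string in L(M) \ L(N).

001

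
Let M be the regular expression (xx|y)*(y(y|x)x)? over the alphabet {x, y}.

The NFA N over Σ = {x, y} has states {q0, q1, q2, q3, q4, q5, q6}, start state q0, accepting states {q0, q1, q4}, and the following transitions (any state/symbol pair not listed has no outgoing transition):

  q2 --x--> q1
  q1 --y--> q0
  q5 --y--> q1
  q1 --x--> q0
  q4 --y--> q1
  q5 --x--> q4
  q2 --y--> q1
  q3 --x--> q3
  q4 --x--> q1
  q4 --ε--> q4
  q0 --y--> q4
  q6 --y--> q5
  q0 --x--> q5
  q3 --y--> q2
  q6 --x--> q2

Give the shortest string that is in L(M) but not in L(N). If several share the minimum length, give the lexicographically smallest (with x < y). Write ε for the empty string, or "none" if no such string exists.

The string yyxx is accepted by M but not by N.
No shorter string lies in the difference, and yyxx is the lexicographically first length-4 string in L(M) \ L(N).

yyxx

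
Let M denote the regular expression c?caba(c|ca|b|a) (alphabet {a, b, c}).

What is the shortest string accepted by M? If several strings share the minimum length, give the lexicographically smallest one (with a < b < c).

cabaa

By inspection of the expression, no string of length less than 5 matches, and cabaa is the lexicographically first match of length 5.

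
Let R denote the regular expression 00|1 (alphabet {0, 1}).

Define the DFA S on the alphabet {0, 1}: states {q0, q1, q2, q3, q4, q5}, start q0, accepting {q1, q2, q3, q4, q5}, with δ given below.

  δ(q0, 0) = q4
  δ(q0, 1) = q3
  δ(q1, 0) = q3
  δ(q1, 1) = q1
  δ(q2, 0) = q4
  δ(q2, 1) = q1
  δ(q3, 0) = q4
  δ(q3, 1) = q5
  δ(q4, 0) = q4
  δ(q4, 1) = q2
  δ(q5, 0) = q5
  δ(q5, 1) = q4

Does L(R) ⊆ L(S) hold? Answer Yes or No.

Yes

Converting the expression R to a DFA (subset construction, then merging equivalent states) gives the minimal DFA with states {r0, r1, r2, r3}, start state r0, accepting states {r2} and transitions r0: 0→r1, 1→r2; r1: 0→r2, 1→r3; r2: 0→r3, 1→r3; r3: 0→r3, 1→r3.
Exploring the product automaton R × S from the start pair (r0, q0), following both machines on each input symbol, reaches 9 state pairs: (r0, q0), (r1, q4), (r2, q3), (r2, q4), (r3, q2), (r3, q4), (r3, q5), (r3, q1), (r3, q3).
R accepts in {r2} and S accepts in {q1, q2, q3, q4, q5}. The reachable pairs whose R-component is accepting are (r2, q3), (r2, q4); in each of them the S-component is accepting too, so the product for L(R) \ L(S) (R-component accepting, S-component rejecting) has no reachable accepting pair and the difference is empty.
Hence every string in L(R) is also in L(S).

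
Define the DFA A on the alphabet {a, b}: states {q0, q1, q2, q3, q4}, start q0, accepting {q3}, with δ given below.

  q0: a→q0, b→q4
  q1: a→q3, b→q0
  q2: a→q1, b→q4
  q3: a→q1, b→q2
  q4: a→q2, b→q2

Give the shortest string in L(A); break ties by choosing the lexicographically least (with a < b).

A breadth-first search from q0 reaches an accepting state first via the path q0 → q4 → q2 → q1 → q3 on input baaa.
No string of length < 4 is accepted (BFS exhausts all shorter strings without reaching an accepting state), and baaa is the lexicographically least accepting string of length 4.

baaa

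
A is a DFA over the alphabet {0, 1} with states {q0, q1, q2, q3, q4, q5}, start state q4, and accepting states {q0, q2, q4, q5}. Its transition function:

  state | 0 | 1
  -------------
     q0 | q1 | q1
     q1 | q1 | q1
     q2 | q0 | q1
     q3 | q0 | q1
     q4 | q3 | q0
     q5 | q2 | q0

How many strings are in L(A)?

3

The useful subgraph on states {q0, q3, q4} is acyclic, so L(A) is finite; the longest accepting path visits 3 useful states, giving maximum string length 2.
Counting accepting paths from q4 by length: 1 of length 0, 1 of length 1, 1 of length 2. Total 3.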